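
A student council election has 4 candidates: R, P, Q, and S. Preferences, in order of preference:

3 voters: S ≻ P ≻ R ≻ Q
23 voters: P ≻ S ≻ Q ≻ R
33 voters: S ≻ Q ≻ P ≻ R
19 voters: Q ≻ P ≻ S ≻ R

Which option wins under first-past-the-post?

S

First-place votes: R 0, P 23, Q 19, S 36.
S has the most first-place votes.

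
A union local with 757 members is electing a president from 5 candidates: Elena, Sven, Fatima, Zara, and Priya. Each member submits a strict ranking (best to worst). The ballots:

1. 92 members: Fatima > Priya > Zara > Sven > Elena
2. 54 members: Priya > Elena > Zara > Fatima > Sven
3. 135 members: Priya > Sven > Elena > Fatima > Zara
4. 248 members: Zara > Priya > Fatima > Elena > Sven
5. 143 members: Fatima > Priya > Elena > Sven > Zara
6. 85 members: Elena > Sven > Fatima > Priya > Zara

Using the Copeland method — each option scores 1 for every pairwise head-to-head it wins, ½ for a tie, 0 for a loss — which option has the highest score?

Priya

Elena: beats Sven and Zara; loses to Fatima and Priya → score 2.
Sven: loses to Elena, Fatima, Zara, and Priya → score 0.
Fatima: beats Elena, Sven, and Zara; loses to Priya → score 3.
Zara: beats Sven; loses to Elena, Fatima, and Priya → score 1.
Priya: beats Elena, Sven, Fatima, and Zara → score 4.
Priya has the best pairwise record.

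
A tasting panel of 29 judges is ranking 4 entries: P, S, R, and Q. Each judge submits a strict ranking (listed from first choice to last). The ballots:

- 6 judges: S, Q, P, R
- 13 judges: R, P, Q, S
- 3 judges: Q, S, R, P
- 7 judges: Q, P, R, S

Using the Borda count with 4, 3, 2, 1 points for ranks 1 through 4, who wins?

P: 6·2 + 13·3 + 3·1 + 7·3 = 75
S: 6·4 + 13·1 + 3·3 + 7·1 = 53
R: 6·1 + 13·4 + 3·2 + 7·2 = 78
Q: 6·3 + 13·2 + 3·4 + 7·4 = 84
Q has the highest Borda score (84).

Q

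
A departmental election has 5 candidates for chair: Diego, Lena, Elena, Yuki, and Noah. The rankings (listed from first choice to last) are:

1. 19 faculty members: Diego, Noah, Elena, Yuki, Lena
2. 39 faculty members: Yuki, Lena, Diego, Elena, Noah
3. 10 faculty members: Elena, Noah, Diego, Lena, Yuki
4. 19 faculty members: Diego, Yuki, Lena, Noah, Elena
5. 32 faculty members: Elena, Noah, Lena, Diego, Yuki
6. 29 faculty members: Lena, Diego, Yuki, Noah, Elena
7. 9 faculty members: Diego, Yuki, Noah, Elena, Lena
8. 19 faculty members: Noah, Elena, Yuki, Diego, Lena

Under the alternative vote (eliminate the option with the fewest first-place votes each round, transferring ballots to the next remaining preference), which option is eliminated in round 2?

Lena

Round 1: Diego 47, Lena 29, Elena 42, Yuki 39, Noah 19. Eliminate Noah.
Round 2: Diego 47, Lena 29, Elena 61, Yuki 39. Eliminate Lena.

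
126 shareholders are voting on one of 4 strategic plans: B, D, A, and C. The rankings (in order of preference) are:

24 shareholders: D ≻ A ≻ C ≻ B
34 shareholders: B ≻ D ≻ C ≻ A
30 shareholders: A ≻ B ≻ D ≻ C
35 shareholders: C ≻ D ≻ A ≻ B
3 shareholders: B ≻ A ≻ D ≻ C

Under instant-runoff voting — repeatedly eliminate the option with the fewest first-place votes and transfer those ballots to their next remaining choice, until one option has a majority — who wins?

A

Round 1: B 37, D 24, A 30, C 35. Eliminate D.
Round 2: B 37, A 54, C 35. Eliminate C.
Round 3: B 37, A 89. A has a majority.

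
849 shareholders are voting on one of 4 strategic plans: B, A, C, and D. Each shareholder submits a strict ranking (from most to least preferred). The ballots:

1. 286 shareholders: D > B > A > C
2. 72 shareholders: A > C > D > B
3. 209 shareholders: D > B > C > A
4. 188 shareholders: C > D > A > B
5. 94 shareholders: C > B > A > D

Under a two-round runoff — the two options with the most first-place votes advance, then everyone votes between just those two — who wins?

Round 1 first-place votes: B 0, A 72, C 282, D 495.
D and C advance.
Runoff: D is preferred to C by 495 voters; C by 354.
D wins the runoff.

D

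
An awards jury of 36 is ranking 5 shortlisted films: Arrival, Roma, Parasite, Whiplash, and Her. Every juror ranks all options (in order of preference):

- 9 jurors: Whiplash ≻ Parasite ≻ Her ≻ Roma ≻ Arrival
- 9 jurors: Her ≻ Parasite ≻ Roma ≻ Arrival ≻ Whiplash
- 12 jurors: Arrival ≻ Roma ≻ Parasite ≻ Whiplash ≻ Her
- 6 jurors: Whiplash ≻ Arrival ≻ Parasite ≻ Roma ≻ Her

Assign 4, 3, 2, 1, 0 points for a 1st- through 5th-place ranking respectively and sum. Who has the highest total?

Parasite

Arrival: 9·0 + 9·1 + 12·4 + 6·3 = 75
Roma: 9·1 + 9·2 + 12·3 + 6·1 = 69
Parasite: 9·3 + 9·3 + 12·2 + 6·2 = 90
Whiplash: 9·4 + 9·0 + 12·1 + 6·4 = 72
Her: 9·2 + 9·4 + 12·0 + 6·0 = 54
Parasite has the highest Borda score (90).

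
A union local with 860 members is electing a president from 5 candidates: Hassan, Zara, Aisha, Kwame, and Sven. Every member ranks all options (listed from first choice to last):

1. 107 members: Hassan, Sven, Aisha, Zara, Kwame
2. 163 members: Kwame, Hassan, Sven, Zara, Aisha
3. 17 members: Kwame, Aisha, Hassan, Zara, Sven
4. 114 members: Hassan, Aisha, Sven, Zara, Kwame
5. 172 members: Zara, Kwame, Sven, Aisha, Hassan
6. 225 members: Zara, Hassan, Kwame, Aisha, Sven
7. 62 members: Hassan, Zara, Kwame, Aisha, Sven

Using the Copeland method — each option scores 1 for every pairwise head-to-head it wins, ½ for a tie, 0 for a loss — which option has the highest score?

Hassan

Hassan: beats Zara, Aisha, Kwame, and Sven → score 4.
Zara: beats Aisha, Kwame, and Sven; loses to Hassan → score 3.
Aisha: loses to Hassan, Zara, Kwame, and Sven → score 0.
Kwame: beats Aisha and Sven; loses to Hassan and Zara → score 2.
Sven: beats Aisha; loses to Hassan, Zara, and Kwame → score 1.
Hassan has the best pairwise record.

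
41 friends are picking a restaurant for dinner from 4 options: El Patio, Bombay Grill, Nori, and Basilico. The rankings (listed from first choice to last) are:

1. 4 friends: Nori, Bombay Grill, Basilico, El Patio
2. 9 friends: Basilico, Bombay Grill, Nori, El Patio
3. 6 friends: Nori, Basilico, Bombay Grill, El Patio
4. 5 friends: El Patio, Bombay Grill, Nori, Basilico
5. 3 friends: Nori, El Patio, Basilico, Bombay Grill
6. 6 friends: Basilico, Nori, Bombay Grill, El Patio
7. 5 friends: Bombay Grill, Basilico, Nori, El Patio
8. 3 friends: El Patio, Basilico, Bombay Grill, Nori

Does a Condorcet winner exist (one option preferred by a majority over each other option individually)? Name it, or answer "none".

Basilico

Basilico vs El Patio: 30–11 for Basilico.
Basilico vs Bombay Grill: 27–14 for Basilico.
Basilico vs Nori: 23–18 for Basilico.
Basilico beats every other option head-to-head.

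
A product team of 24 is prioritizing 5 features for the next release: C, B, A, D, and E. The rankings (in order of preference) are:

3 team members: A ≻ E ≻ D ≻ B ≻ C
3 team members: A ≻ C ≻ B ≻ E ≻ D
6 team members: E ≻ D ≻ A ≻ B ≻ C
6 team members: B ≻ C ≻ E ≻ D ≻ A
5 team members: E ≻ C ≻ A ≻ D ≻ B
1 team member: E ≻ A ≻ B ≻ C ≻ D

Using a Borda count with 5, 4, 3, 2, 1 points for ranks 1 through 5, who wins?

E

C: 3·1 + 3·4 + 6·1 + 6·4 + 5·4 + 1·2 = 67
B: 3·2 + 3·3 + 6·2 + 6·5 + 5·1 + 1·3 = 65
A: 3·5 + 3·5 + 6·3 + 6·1 + 5·3 + 1·4 = 73
D: 3·3 + 3·1 + 6·4 + 6·2 + 5·2 + 1·1 = 59
E: 3·4 + 3·2 + 6·5 + 6·3 + 5·5 + 1·5 = 96
E has the highest Borda score (96).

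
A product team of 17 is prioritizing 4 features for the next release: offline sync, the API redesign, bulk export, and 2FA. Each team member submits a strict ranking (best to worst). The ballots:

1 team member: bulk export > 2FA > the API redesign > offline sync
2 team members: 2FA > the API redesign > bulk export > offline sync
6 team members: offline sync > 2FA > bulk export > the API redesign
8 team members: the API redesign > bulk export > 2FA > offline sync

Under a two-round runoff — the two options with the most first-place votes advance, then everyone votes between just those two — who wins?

Round 1 first-place votes: offline sync 6, the API redesign 8, bulk export 1, 2FA 2.
the API redesign and offline sync advance.
Runoff: the API redesign is preferred to offline sync by 11 voters; offline sync by 6.
the API redesign wins the runoff.

the API redesign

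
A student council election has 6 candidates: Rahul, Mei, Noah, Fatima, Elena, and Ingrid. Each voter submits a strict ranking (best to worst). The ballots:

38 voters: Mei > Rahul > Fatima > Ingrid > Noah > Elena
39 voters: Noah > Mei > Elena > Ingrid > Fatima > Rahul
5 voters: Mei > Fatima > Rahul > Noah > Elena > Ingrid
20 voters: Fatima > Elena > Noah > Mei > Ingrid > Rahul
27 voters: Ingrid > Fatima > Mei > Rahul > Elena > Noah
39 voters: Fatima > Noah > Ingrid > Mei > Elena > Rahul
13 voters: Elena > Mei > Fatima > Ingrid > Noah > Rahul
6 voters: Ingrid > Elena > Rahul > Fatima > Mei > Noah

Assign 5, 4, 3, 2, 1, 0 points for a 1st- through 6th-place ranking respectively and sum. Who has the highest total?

Rahul: 38·4 + 39·0 + 5·3 + 20·0 + 27·2 + 39·0 + 13·0 + 6·3 = 239
Mei: 38·5 + 39·4 + 5·5 + 20·2 + 27·3 + 39·2 + 13·4 + 6·1 = 628
Noah: 38·1 + 39·5 + 5·2 + 20·3 + 27·0 + 39·4 + 13·1 + 6·0 = 472
Fatima: 38·3 + 39·1 + 5·4 + 20·5 + 27·4 + 39·5 + 13·3 + 6·2 = 627
Elena: 38·0 + 39·3 + 5·1 + 20·4 + 27·1 + 39·1 + 13·5 + 6·4 = 357
Ingrid: 38·2 + 39·2 + 5·0 + 20·1 + 27·5 + 39·3 + 13·2 + 6·5 = 482
Mei has the highest Borda score (628).

Mei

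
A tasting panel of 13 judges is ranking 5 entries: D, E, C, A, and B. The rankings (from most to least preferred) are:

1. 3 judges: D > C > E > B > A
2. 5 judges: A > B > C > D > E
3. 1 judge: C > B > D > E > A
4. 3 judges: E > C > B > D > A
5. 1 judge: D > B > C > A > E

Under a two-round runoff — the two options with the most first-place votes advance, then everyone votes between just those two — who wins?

D

Round 1 first-place votes: D 4, E 3, C 1, A 5, B 0.
A and D advance.
Runoff: A is preferred to D by 5 voters; D by 8.
D wins the runoff.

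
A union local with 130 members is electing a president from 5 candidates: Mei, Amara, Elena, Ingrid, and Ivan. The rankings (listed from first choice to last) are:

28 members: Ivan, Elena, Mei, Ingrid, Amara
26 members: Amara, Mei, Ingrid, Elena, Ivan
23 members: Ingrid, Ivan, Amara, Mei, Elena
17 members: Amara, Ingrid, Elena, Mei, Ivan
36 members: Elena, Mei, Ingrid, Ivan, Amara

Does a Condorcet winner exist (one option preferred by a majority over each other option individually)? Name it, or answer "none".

Checking pairwise contests:
Amara beats Mei 66–64.
Ingrid beats Amara 87–43.
Amara beats Elena 66–64.
Mei beats Ingrid 90–40.
Mei beats Ivan 79–51.
Every option loses at least one head-to-head, so there is no Condorcet winner.

none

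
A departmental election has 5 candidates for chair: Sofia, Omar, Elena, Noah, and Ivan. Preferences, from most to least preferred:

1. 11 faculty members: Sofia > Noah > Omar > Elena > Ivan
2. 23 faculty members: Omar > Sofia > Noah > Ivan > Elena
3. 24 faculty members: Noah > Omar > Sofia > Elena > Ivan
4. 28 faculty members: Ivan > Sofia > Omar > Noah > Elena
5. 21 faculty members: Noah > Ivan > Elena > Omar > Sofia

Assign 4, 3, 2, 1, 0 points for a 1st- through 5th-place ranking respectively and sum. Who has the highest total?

Noah

Sofia: 11·4 + 23·3 + 24·2 + 28·3 + 21·0 = 245
Omar: 11·2 + 23·4 + 24·3 + 28·2 + 21·1 = 263
Elena: 11·1 + 23·0 + 24·1 + 28·0 + 21·2 = 77
Noah: 11·3 + 23·2 + 24·4 + 28·1 + 21·4 = 287
Ivan: 11·0 + 23·1 + 24·0 + 28·4 + 21·3 = 198
Noah has the highest Borda score (287).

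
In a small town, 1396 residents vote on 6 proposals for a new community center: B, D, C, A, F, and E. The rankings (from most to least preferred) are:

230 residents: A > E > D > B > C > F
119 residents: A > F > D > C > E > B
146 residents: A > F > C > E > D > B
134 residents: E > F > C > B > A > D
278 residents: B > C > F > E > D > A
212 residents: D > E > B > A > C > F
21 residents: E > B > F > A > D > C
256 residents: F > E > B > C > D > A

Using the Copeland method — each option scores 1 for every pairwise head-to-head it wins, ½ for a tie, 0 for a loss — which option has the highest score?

B: beats C, A, and F; loses to D and E → score 3.
D: beats B and A; loses to C, F, and E → score 2.
C: beats D and F; loses to B, A, and E → score 2.
A: beats C and F; loses to B, D, and E → score 2.
F: beats D and E; loses to B, C, and A → score 2.
E: beats B, D, C, and A; loses to F → score 4.
E has the best pairwise record.

E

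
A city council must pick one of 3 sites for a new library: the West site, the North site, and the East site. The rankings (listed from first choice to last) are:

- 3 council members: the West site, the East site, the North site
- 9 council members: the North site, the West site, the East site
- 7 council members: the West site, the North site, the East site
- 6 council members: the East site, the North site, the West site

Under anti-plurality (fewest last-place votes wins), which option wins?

Last-place votes: the West site 6, the North site 3, the East site 16.
the North site is ranked last by the fewest voters, so the North site wins.

the North site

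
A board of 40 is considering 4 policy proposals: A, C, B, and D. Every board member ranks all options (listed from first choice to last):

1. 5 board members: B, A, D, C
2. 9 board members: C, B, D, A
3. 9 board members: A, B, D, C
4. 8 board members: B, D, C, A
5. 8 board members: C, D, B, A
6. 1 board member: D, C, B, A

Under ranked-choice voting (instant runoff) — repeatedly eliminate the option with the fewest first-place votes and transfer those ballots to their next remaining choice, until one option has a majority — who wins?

B

Round 1: A 9, C 17, B 13, D 1. Eliminate D.
Round 2: A 9, C 18, B 13. Eliminate A.
Round 3: C 18, B 22. B has a majority.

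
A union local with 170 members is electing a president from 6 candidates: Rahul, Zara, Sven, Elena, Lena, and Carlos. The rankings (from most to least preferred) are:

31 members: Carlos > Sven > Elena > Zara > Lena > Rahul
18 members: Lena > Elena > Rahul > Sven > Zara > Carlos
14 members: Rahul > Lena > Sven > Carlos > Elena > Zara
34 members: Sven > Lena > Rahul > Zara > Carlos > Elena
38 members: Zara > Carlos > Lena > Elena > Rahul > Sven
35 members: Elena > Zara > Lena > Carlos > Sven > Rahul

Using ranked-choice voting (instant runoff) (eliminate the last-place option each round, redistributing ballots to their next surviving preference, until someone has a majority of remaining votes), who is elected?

Round 1: Rahul 14, Zara 38, Sven 34, Elena 35, Lena 18, Carlos 31. Eliminate Rahul.
Round 2: Zara 38, Sven 34, Elena 35, Lena 32, Carlos 31. Eliminate Carlos.
Round 3: Zara 38, Sven 65, Elena 35, Lena 32. Eliminate Lena.
Round 4: Zara 38, Sven 79, Elena 53. Eliminate Zara.
Round 5: Sven 79, Elena 91. Elena has a majority.

Elena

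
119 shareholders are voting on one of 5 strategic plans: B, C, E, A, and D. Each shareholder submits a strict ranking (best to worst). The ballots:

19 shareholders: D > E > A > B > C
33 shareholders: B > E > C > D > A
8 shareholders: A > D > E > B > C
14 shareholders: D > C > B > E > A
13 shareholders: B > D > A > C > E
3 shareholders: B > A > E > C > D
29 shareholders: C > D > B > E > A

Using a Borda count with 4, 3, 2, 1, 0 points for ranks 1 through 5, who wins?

B: 19·1 + 33·4 + 8·1 + 14·2 + 13·4 + 3·4 + 29·2 = 309
C: 19·0 + 33·2 + 8·0 + 14·3 + 13·1 + 3·1 + 29·4 = 240
E: 19·3 + 33·3 + 8·2 + 14·1 + 13·0 + 3·2 + 29·1 = 221
A: 19·2 + 33·0 + 8·4 + 14·0 + 13·2 + 3·3 + 29·0 = 105
D: 19·4 + 33·1 + 8·3 + 14·4 + 13·3 + 3·0 + 29·3 = 315
D has the highest Borda score (315).

D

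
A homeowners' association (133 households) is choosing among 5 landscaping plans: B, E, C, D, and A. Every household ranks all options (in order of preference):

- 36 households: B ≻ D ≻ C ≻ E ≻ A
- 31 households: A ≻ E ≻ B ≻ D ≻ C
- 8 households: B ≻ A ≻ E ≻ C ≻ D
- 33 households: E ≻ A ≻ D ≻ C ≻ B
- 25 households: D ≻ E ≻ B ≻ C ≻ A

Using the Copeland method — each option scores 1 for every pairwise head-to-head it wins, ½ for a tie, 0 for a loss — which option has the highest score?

B: beats C, D, and A; loses to E → score 3.
E: beats B, C, D, and A → score 4.
C: loses to B, E, D, and A → score 0.
D: beats C; loses to B, E, and A → score 1.
A: beats C and D; loses to B and E → score 2.
E has the best pairwise record.

E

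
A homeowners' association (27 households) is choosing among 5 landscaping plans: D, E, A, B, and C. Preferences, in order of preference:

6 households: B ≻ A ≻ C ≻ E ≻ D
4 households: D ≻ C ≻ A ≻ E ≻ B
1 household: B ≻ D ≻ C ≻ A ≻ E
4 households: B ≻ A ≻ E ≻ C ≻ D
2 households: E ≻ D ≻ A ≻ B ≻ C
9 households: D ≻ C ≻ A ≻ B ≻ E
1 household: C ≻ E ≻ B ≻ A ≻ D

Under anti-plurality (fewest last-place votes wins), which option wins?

Last-place votes: D 11, E 10, A 0, B 4, C 2.
A is ranked last by the fewest voters, so A wins.

A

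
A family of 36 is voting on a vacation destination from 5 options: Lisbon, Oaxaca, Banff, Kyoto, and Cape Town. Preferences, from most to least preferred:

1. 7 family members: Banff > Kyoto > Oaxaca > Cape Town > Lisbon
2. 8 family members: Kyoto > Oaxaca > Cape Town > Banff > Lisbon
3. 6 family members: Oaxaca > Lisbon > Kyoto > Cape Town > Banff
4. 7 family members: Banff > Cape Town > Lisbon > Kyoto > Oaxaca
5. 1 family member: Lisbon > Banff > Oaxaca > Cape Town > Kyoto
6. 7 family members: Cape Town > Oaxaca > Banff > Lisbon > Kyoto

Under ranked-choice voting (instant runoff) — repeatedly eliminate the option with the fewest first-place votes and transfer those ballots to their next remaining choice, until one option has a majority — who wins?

Round 1: Lisbon 1, Oaxaca 6, Banff 14, Kyoto 8, Cape Town 7. Eliminate Lisbon.
Round 2: Oaxaca 6, Banff 15, Kyoto 8, Cape Town 7. Eliminate Oaxaca.
Round 3: Banff 15, Kyoto 14, Cape Town 7. Eliminate Cape Town.
Round 4: Banff 22, Kyoto 14. Banff has a majority.

Banff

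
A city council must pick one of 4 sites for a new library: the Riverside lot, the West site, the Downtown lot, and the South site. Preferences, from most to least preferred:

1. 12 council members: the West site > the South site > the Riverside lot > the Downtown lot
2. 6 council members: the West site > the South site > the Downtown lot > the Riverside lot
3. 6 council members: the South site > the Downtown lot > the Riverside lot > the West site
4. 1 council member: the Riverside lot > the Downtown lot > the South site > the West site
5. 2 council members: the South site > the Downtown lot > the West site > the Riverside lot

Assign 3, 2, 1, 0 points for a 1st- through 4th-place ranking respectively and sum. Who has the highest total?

the South site

the Riverside lot: 12·1 + 6·0 + 6·1 + 1·3 + 2·0 = 21
the West site: 12·3 + 6·3 + 6·0 + 1·0 + 2·1 = 56
the Downtown lot: 12·0 + 6·1 + 6·2 + 1·2 + 2·2 = 24
the South site: 12·2 + 6·2 + 6·3 + 1·1 + 2·3 = 61
the South site has the highest Borda score (61).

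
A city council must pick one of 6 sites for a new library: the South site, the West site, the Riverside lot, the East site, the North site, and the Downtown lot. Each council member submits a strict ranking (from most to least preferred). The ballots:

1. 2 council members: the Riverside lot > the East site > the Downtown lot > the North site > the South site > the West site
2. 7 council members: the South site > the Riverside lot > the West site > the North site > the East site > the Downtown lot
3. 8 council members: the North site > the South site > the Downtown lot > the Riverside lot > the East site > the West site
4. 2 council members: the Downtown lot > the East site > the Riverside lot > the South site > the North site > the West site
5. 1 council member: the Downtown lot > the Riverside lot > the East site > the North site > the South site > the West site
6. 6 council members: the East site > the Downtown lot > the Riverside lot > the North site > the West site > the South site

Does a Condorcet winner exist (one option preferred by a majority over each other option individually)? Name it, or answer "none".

none

Checking pairwise contests:
the North site beats the South site 17–9.
the South site beats the West site 20–6.
the South site beats the Riverside lot 15–11.
the South site beats the East site 15–11.
the Riverside lot beats the North site 18–8.
the South site beats the Downtown lot 15–11.
Every option loses at least one head-to-head, so there is no Condorcet winner.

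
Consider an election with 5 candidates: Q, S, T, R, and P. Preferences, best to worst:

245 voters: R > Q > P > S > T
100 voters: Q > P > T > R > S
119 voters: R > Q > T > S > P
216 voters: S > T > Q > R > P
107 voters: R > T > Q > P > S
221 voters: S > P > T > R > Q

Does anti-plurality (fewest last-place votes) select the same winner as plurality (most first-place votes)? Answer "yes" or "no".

yes

Anti-plurality — last-place votes: Q 221, S 207, T 245, R 0, P 335. Winner: R.
Plurality — first-place votes: Q 100, S 437, T 0, R 471, P 0. Winner: R.
The two methods agree.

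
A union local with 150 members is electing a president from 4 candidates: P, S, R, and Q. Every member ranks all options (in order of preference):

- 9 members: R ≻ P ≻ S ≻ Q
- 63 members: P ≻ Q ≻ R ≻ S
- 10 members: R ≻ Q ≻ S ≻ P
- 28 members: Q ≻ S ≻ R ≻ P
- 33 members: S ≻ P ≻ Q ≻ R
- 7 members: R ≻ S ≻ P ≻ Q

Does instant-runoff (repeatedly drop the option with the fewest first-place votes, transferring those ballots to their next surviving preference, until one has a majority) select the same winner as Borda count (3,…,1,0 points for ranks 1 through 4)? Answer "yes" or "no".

no

Instant-runoff — R1 P 63, S 33, R 26, Q 28 (R out); R2 P 72, S 40, Q 38 (Q out); R3 P 72, S 78 (S winner). Winner: S.
Borda — scores: P 280, S 188, R 169, Q 263. Winner: P.
The two methods disagree.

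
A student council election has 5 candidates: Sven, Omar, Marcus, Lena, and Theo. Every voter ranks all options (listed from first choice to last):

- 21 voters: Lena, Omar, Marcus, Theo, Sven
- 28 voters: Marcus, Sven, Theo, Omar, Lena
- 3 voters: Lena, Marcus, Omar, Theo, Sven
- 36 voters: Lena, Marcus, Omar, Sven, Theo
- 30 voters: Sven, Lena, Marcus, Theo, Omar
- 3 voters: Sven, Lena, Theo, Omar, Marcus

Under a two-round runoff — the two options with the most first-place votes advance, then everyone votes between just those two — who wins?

Sven

Round 1 first-place votes: Sven 33, Omar 0, Marcus 28, Lena 60, Theo 0.
Lena and Sven advance.
Runoff: Lena is preferred to Sven by 60 voters; Sven by 61.
Sven wins the runoff.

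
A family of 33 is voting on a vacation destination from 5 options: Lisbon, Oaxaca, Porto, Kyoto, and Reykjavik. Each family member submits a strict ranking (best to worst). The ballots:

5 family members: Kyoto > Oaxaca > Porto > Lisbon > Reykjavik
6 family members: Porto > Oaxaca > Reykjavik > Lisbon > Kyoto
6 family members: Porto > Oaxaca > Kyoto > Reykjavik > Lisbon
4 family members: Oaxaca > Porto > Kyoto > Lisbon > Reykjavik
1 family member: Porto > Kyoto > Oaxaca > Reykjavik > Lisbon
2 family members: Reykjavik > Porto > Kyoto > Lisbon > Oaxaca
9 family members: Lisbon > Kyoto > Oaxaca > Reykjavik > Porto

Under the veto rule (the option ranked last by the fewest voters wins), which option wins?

Oaxaca

Last-place votes: Lisbon 7, Oaxaca 2, Porto 9, Kyoto 6, Reykjavik 9.
Oaxaca is ranked last by the fewest voters, so Oaxaca wins.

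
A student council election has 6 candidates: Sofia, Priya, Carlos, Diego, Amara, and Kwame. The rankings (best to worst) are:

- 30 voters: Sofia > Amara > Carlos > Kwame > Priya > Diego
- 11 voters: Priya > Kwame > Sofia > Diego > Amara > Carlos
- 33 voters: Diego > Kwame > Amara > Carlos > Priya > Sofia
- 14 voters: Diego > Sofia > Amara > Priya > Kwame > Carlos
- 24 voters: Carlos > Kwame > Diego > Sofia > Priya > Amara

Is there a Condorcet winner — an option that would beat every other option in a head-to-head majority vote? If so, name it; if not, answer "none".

Kwame

Kwame vs Sofia: 68–44 for Kwame.
Kwame vs Priya: 87–25 for Kwame.
Kwame vs Carlos: 58–54 for Kwame.
Kwame vs Diego: 65–47 for Kwame.
Kwame vs Amara: 68–44 for Kwame.
Kwame beats every other option head-to-head.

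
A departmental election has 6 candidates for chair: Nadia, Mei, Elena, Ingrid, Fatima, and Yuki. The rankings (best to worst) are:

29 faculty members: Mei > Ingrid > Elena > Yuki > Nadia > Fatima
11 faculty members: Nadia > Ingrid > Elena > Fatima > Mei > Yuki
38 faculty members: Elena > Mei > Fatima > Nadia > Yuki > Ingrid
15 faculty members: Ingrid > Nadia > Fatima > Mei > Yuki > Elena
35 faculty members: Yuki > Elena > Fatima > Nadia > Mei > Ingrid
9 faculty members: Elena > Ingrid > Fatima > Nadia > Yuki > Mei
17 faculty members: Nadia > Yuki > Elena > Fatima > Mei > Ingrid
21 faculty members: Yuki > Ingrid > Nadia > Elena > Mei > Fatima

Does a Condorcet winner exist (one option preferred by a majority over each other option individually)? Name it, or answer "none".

none

Checking pairwise contests:
Elena beats Nadia 111–64.
Nadia beats Mei 108–67.
Yuki beats Elena 88–87.
Nadia beats Ingrid 101–74.
Nadia beats Fatima 93–82.
Nadia beats Yuki 90–85.
Every option loses at least one head-to-head, so there is no Condorcet winner.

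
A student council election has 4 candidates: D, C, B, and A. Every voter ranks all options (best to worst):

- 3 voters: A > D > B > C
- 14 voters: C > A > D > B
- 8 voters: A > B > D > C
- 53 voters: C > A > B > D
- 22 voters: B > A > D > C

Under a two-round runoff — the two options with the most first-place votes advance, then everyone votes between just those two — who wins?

Round 1 first-place votes: D 0, C 67, B 22, A 11.
C and B advance.
Runoff: C is preferred to B by 67 voters; B by 33.
C wins the runoff.

C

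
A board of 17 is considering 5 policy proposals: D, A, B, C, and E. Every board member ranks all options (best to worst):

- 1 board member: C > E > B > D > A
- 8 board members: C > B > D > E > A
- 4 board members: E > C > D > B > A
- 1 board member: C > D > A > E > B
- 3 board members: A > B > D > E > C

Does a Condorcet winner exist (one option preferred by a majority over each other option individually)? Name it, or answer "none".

C

C vs D: 14–3 for C.
C vs A: 14–3 for C.
C vs B: 14–3 for C.
C vs E: 10–7 for C.
C beats every other option head-to-head.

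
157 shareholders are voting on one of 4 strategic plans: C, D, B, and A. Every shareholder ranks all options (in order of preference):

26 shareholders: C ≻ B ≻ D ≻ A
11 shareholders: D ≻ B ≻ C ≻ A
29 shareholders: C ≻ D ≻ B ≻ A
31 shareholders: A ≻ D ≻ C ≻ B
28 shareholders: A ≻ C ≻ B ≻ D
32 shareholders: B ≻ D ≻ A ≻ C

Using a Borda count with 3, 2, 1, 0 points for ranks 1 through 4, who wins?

C

C: 26·3 + 11·1 + 29·3 + 31·1 + 28·2 + 32·0 = 263
D: 26·1 + 11·3 + 29·2 + 31·2 + 28·0 + 32·2 = 243
B: 26·2 + 11·2 + 29·1 + 31·0 + 28·1 + 32·3 = 227
A: 26·0 + 11·0 + 29·0 + 31·3 + 28·3 + 32·1 = 209
C has the highest Borda score (263).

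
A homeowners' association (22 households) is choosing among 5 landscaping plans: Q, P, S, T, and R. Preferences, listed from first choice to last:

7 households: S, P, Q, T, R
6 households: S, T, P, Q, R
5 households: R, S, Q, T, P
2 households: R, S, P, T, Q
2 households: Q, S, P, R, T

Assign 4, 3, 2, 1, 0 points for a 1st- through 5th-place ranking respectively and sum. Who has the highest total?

Q: 7·2 + 6·1 + 5·2 + 2·0 + 2·4 = 38
P: 7·3 + 6·2 + 5·0 + 2·2 + 2·2 = 41
S: 7·4 + 6·4 + 5·3 + 2·3 + 2·3 = 79
T: 7·1 + 6·3 + 5·1 + 2·1 + 2·0 = 32
R: 7·0 + 6·0 + 5·4 + 2·4 + 2·1 = 30
S has the highest Borda score (79).

S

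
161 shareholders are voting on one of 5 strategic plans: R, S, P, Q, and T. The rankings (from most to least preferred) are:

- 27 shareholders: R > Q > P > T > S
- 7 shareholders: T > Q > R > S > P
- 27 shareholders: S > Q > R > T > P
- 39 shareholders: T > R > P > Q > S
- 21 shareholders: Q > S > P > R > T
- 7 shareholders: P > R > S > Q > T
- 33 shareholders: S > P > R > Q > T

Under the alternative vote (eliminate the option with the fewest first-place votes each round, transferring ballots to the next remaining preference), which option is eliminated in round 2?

Q

Round 1: R 27, S 60, P 7, Q 21, T 46. Eliminate P.
Round 2: R 34, S 60, Q 21, T 46. Eliminate Q.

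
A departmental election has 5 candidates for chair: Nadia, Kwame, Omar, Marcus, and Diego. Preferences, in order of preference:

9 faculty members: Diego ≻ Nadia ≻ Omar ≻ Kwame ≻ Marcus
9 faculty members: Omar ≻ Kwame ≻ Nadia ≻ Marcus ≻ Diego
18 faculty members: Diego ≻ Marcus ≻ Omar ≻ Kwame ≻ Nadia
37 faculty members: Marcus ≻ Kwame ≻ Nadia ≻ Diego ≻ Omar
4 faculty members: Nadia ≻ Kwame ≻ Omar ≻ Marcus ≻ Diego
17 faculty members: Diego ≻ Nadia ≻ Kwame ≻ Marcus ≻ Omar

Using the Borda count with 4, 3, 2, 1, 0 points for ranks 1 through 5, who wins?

Nadia: 9·3 + 9·2 + 18·0 + 37·2 + 4·4 + 17·3 = 186
Kwame: 9·1 + 9·3 + 18·1 + 37·3 + 4·3 + 17·2 = 211
Omar: 9·2 + 9·4 + 18·2 + 37·0 + 4·2 + 17·0 = 98
Marcus: 9·0 + 9·1 + 18·3 + 37·4 + 4·1 + 17·1 = 232
Diego: 9·4 + 9·0 + 18·4 + 37·1 + 4·0 + 17·4 = 213
Marcus has the highest Borda score (232).

Marcus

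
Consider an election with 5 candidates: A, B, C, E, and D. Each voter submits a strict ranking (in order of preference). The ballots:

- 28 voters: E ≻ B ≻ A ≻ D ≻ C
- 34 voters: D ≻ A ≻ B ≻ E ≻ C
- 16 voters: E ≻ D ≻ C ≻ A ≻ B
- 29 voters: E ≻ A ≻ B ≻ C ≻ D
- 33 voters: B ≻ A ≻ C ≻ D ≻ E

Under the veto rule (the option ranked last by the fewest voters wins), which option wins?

A

Last-place votes: A 0, B 16, C 62, E 33, D 29.
A is ranked last by the fewest voters, so A wins.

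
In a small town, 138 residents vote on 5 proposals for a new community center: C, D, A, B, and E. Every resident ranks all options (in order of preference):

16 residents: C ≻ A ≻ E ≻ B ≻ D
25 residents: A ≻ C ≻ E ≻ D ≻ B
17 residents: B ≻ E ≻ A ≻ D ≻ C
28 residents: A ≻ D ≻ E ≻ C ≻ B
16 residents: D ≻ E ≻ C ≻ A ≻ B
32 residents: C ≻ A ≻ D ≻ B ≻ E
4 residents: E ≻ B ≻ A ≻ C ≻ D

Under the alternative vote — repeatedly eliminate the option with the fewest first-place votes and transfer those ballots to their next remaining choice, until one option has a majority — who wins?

Round 1: C 48, D 16, A 53, B 17, E 4. Eliminate E.
Round 2: C 48, D 16, A 53, B 21. Eliminate D.
Round 3: C 64, A 53, B 21. Eliminate B.
Round 4: C 64, A 74. A has a majority.

A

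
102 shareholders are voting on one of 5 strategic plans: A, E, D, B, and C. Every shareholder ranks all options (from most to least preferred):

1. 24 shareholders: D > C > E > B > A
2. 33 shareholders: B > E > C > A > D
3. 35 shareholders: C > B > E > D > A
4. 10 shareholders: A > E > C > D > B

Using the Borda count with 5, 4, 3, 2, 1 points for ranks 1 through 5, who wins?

C

A: 24·1 + 33·2 + 35·1 + 10·5 = 175
E: 24·3 + 33·4 + 35·3 + 10·4 = 349
D: 24·5 + 33·1 + 35·2 + 10·2 = 243
B: 24·2 + 33·5 + 35·4 + 10·1 = 363
C: 24·4 + 33·3 + 35·5 + 10·3 = 400
C has the highest Borda score (400).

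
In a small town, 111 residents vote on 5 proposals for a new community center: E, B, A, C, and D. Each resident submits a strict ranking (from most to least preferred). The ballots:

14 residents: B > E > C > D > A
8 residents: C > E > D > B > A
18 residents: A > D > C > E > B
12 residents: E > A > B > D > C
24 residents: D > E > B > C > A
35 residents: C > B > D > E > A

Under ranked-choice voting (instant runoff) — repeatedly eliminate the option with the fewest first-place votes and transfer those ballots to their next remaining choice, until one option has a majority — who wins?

Round 1: E 12, B 14, A 18, C 43, D 24. Eliminate E.
Round 2: B 14, A 30, C 43, D 24. Eliminate B.
Round 3: A 30, C 57, D 24. C has a majority.

C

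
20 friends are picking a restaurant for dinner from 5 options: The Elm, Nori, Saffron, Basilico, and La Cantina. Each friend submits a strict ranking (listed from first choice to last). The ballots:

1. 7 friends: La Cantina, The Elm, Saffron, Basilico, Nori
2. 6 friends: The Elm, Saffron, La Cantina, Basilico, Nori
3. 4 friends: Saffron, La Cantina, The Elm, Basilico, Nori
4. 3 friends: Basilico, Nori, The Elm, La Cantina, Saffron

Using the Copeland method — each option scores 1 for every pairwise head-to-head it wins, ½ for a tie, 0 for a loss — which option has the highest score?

La Cantina

The Elm: beats Nori, Saffron, and Basilico; loses to La Cantina → score 3.
Nori: loses to The Elm, Saffron, Basilico, and La Cantina → score 0.
Saffron: beats Nori and Basilico; ties La Cantina; loses to The Elm → score 2.5.
Basilico: beats Nori; loses to The Elm, Saffron, and La Cantina → score 1.
La Cantina: beats The Elm, Nori, and Basilico; ties Saffron → score 3.5.
La Cantina has the best pairwise record.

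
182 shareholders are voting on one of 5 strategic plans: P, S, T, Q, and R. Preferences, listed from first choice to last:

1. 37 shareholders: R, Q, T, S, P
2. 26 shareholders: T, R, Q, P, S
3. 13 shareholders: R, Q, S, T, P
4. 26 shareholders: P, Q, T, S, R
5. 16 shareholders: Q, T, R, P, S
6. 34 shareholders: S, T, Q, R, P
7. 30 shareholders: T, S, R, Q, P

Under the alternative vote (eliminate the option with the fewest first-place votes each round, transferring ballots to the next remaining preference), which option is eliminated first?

Round 1: P 26, S 34, T 56, Q 16, R 50. Eliminate Q.

Q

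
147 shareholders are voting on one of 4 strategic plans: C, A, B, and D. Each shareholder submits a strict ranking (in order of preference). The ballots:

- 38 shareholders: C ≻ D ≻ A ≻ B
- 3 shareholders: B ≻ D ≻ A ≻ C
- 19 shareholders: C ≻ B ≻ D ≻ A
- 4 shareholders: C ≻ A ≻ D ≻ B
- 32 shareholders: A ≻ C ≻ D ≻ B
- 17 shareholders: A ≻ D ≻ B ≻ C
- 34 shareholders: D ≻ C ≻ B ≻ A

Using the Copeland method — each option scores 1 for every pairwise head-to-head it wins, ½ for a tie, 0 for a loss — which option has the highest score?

C

C: beats A, B, and D → score 3.
A: beats B; loses to C and D → score 1.
B: loses to C, A, and D → score 0.
D: beats A and B; loses to C → score 2.
C has the best pairwise record.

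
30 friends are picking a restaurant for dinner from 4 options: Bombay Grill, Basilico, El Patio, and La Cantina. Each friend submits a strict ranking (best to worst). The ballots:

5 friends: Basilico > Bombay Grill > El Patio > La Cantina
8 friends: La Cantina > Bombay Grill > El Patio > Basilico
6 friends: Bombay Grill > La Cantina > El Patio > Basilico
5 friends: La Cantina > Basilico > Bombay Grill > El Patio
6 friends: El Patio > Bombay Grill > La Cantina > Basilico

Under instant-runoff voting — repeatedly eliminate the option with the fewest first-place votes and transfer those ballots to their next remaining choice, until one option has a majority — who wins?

Round 1: Bombay Grill 6, Basilico 5, El Patio 6, La Cantina 13. Eliminate Basilico.
Round 2: Bombay Grill 11, El Patio 6, La Cantina 13. Eliminate El Patio.
Round 3: Bombay Grill 17, La Cantina 13. Bombay Grill has a majority.

Bombay Grill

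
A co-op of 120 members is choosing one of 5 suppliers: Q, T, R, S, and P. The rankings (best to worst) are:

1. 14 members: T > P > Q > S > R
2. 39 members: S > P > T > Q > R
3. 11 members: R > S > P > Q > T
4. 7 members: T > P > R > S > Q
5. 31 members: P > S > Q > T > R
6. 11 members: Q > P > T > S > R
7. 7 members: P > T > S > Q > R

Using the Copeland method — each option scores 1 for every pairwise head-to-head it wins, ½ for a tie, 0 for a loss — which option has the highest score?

Q: beats R; loses to T, S, and P → score 1.
T: beats Q and R; loses to S and P → score 2.
R: loses to Q, T, S, and P → score 0.
S: beats Q, T, and R; loses to P → score 3.
P: beats Q, T, R, and S → score 4.
P has the best pairwise record.

P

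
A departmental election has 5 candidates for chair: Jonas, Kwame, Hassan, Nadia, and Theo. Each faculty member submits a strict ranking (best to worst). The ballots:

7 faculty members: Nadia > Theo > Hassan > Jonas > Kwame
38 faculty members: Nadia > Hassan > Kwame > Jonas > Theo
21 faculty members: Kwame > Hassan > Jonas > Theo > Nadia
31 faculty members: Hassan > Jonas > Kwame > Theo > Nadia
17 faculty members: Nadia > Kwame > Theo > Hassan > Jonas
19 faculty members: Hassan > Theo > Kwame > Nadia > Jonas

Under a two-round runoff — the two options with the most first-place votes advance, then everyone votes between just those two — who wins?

Hassan

Round 1 first-place votes: Jonas 0, Kwame 21, Hassan 50, Nadia 62, Theo 0.
Nadia and Hassan advance.
Runoff: Nadia is preferred to Hassan by 62 voters; Hassan by 71.
Hassan wins the runoff.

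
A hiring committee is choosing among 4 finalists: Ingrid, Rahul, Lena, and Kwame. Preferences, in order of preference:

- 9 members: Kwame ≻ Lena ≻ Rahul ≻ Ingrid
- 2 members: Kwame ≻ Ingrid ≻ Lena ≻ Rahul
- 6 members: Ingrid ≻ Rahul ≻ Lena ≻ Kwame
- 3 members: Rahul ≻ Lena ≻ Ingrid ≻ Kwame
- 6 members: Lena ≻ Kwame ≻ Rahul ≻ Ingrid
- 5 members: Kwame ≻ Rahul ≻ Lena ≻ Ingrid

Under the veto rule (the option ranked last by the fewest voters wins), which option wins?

Last-place votes: Ingrid 20, Rahul 2, Lena 0, Kwame 9.
Lena is ranked last by the fewest voters, so Lena wins.

Lena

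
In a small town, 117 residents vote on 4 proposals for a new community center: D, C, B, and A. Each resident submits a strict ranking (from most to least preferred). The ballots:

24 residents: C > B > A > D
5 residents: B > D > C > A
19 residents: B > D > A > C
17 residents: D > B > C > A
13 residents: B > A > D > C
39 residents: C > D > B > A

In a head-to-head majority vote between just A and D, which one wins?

D

Voters preferring A to D: 37; preferring D to A: 80.
D wins the head-to-head.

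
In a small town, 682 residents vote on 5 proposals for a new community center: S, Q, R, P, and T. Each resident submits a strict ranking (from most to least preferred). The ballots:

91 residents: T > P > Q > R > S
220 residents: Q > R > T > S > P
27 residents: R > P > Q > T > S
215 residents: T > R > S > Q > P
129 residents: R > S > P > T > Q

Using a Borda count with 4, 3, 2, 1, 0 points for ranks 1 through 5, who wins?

R

S: 91·0 + 220·1 + 27·0 + 215·2 + 129·3 = 1037
Q: 91·2 + 220·4 + 27·2 + 215·1 + 129·0 = 1331
R: 91·1 + 220·3 + 27·4 + 215·3 + 129·4 = 2020
P: 91·3 + 220·0 + 27·3 + 215·0 + 129·2 = 612
T: 91·4 + 220·2 + 27·1 + 215·4 + 129·1 = 1820
R has the highest Borda score (2020).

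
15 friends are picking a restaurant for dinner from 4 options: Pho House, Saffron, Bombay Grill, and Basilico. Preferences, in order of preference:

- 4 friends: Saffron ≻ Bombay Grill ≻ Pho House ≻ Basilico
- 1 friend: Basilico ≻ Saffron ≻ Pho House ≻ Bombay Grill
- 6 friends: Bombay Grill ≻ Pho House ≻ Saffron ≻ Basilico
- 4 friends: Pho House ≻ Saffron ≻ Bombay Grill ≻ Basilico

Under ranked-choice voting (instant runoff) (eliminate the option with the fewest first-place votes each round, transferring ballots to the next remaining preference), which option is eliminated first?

Round 1: Pho House 4, Saffron 4, Bombay Grill 6, Basilico 1. Eliminate Basilico.

Basilico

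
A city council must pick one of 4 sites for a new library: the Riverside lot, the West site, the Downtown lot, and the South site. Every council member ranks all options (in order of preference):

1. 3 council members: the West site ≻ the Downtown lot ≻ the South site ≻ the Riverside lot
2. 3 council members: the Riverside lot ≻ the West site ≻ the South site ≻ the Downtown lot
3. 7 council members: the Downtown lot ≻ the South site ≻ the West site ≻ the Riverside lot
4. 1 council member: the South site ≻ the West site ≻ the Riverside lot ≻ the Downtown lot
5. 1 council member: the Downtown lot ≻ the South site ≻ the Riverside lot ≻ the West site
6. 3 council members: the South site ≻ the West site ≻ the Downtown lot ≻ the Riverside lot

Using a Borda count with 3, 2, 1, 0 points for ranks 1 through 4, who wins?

the Riverside lot: 3·0 + 3·3 + 7·0 + 1·1 + 1·1 + 3·0 = 11
the West site: 3·3 + 3·2 + 7·1 + 1·2 + 1·0 + 3·2 = 30
the Downtown lot: 3·2 + 3·0 + 7·3 + 1·0 + 1·3 + 3·1 = 33
the South site: 3·1 + 3·1 + 7·2 + 1·3 + 1·2 + 3·3 = 34
the South site has the highest Borda score (34).

the South site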